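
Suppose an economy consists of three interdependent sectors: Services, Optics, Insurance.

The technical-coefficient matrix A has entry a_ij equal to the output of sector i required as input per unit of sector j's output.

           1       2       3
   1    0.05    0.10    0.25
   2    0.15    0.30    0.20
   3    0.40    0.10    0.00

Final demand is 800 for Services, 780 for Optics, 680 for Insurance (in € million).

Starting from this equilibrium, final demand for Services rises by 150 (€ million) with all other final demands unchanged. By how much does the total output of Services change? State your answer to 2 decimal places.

Δx_1 = 185.71

I − A =
  [   0.95    -0.10    -0.25]
  [  -0.15     0.70    -0.20]
  [  -0.40    -0.10     1.00]
Cofactors of I−A, C_ij = (−1)^(i+j)·(minor ij) (rows/columns in the sector order above):
  C_11 = (0.70)(1.00) − (-0.20)(-0.10) = 0.6800
  C_12 = −[(-0.15)(1.00) − (-0.20)(-0.40)] = 0.2300
  C_13 = (-0.15)(-0.10) − (0.70)(-0.40) = 0.2950
  C_21 = −[(-0.10)(1.00) − (-0.25)(-0.10)] = 0.1250
  C_22 = (0.95)(1.00) − (-0.25)(-0.40) = 0.8500
  C_23 = −[(0.95)(-0.10) − (-0.10)(-0.40)] = 0.1350
  C_31 = (-0.10)(-0.20) − (-0.25)(0.70) = 0.1950
  C_32 = −[(0.95)(-0.20) − (-0.25)(-0.15)] = 0.2275
  C_33 = (0.95)(0.70) − (-0.10)(-0.15) = 0.6500
det(I−A) = Σ_j (I−A)_1j·C_1j = (0.95)(0.6800) + (-0.10)(0.2300) + (-0.25)(0.2950) = 0.54925
adj(I−A) = Cᵀ =
  [ 0.6800   0.1250   0.1950]
  [ 0.2300   0.8500   0.2275]
  [ 0.2950   0.1350   0.6500]
(I − A)⁻¹ = adj(I−A) / det(I−A) ≈
  [   1.2381     0.2276     0.3550]
  [   0.4188     1.5476     0.4142]
  [   0.5371     0.2458     1.1834]
Δx = (I − A)⁻¹ Δd with Δd having +150 in the Services component and 0 elsewhere.
So Δx_1 = L_11 · (+150), where L_11 = adj(I−A)_11 / det(I−A) = 0.6800 / 0.54925.
Δx_1 = 0.6800 × (+150) / 0.54925 = 102.00 / 0.54925 ≈ 185.71.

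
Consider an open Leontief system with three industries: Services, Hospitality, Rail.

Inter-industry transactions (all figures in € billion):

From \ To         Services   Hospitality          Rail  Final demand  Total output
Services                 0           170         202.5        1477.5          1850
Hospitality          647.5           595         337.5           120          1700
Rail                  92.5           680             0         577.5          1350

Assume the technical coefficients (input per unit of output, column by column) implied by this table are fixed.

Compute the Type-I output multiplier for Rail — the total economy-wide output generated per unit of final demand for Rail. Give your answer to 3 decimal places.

m_3 = 2.132

Technical coefficients a_ij = z_ij / X_j:
  a_11 = 0/1850 = 0.00, a_21 = 647.5/1850 = 0.35, a_31 = 92.5/1850 = 0.05
  a_12 = 170/1700 = 0.10, a_22 = 595/1700 = 0.35, a_32 = 680/1700 = 0.40
  a_13 = 202.5/1350 = 0.15, a_23 = 337.5/1350 = 0.25, a_33 = 0/1350 = 0.00
I − A =
  [   1.00    -0.10    -0.15]
  [  -0.35     0.65    -0.25]
  [  -0.05    -0.40     1.00]
Cofactors of I−A, C_ij = (−1)^(i+j)·(minor ij) (rows/columns in the sector order above):
  C_11 = (0.65)(1.00) − (-0.25)(-0.40) = 0.5500
  C_12 = −[(-0.35)(1.00) − (-0.25)(-0.05)] = 0.3625
  C_13 = (-0.35)(-0.40) − (0.65)(-0.05) = 0.1725
  C_21 = −[(-0.10)(1.00) − (-0.15)(-0.40)] = 0.1600
  C_22 = (1.00)(1.00) − (-0.15)(-0.05) = 0.9925
  C_23 = −[(1.00)(-0.40) − (-0.10)(-0.05)] = 0.4050
  C_31 = (-0.10)(-0.25) − (-0.15)(0.65) = 0.1225
  C_32 = −[(1.00)(-0.25) − (-0.15)(-0.35)] = 0.3025
  C_33 = (1.00)(0.65) − (-0.10)(-0.35) = 0.6150
det(I−A) = Σ_j (I−A)_1j·C_1j = (1.00)(0.5500) + (-0.10)(0.3625) + (-0.15)(0.1725) = 0.487875
adj(I−A) = Cᵀ =
  [ 0.5500   0.1600   0.1225]
  [ 0.3625   0.9925   0.3025]
  [ 0.1725   0.4050   0.6150]
(I − A)⁻¹ = adj(I−A) / det(I−A) ≈
  [   1.1273     0.3280     0.2511]
  [   0.7430     2.0343     0.6200]
  [   0.3536     0.8301     1.2606]
The output multiplier for sector j is the column-j sum of the Leontief inverse (I − A)⁻¹ = adj(I−A) / det(I−A).
Column 3 of adj(I−A): (0.1225, 0.3025, 0.6150); det(I−A) = 0.487875.
m_3 = (0.1225 + 0.3025 + 0.6150) / 0.487875 = 1.04 / 0.487875 ≈ 2.132.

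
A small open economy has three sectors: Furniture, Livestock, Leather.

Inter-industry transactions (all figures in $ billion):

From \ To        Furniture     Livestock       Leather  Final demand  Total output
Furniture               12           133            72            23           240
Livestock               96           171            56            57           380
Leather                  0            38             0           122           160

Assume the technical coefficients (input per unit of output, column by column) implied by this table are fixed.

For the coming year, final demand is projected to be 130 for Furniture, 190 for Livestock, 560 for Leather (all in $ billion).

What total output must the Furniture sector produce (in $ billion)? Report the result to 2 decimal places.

Technical coefficients a_ij = z_ij / X_j:
  a_11 = 12/240 = 0.05, a_21 = 96/240 = 0.40, a_31 = 0/240 = 0.00
  a_12 = 133/380 = 0.35, a_22 = 171/380 = 0.45, a_32 = 38/380 = 0.10
  a_13 = 72/160 = 0.45, a_23 = 56/160 = 0.35, a_33 = 0/160 = 0.00
I − A =
  [   0.95    -0.35    -0.45]
  [  -0.40     0.55    -0.35]
  [   0.00    -0.10     1.00]
Cofactors of I−A, C_ij = (−1)^(i+j)·(minor ij) (rows/columns in the sector order above):
  C_11 = (0.55)(1.00) − (-0.35)(-0.10) = 0.5150
  C_12 = −[(-0.40)(1.00) − (-0.35)(0.00)] = 0.4000
  C_13 = (-0.40)(-0.10) − (0.55)(0.00) = 0.0400
  C_21 = −[(-0.35)(1.00) − (-0.45)(-0.10)] = 0.3950
  C_22 = (0.95)(1.00) − (-0.45)(0.00) = 0.9500
  C_23 = −[(0.95)(-0.10) − (-0.35)(0.00)] = 0.0950
  C_31 = (-0.35)(-0.35) − (-0.45)(0.55) = 0.3700
  C_32 = −[(0.95)(-0.35) − (-0.45)(-0.40)] = 0.5125
  C_33 = (0.95)(0.55) − (-0.35)(-0.40) = 0.3825
det(I−A) = Σ_j (I−A)_1j·C_1j = (0.95)(0.5150) + (-0.35)(0.4000) + (-0.45)(0.0400) = 0.33125
adj(I−A) = Cᵀ =
  [ 0.5150   0.3950   0.3700]
  [ 0.4000   0.9500   0.5125]
  [ 0.0400   0.0950   0.3825]
(I − A)⁻¹ = adj(I−A) / det(I−A) ≈
  [   1.5547     1.1925     1.1170]
  [   1.2075     2.8679     1.5472]
  [   0.1208     0.2868     1.1547]
x = (I − A)⁻¹ d = adj(I−A)·d / det(I−A), with det(I−A) = 0.33125:
  x_1 = (0.5150·130 + 0.3950·190 + 0.3700·560) / 0.33125 = 349.20 / 0.33125 ≈ 1054.19
  x_2 = (0.4000·130 + 0.9500·190 + 0.5125·560) / 0.33125 = 519.50 / 0.33125 ≈ 1568.30
  x_3 = (0.0400·130 + 0.0950·190 + 0.3825·560) / 0.33125 = 237.45 / 0.33125 ≈ 716.83

x_1 = 1054.19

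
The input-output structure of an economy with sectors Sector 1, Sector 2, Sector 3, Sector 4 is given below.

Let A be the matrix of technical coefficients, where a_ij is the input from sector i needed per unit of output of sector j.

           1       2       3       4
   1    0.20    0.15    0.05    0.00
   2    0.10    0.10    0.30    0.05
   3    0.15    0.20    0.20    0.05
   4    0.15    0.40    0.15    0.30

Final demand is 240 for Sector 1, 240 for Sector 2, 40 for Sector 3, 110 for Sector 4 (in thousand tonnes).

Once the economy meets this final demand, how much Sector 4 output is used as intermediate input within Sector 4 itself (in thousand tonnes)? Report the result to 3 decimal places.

I − A =
  [   0.80    -0.15    -0.05     0.00]
  [  -0.10     0.90    -0.30    -0.05]
  [  -0.15    -0.20     0.80    -0.05]
  [  -0.15    -0.40    -0.15     0.70]
Compute the cofactors C_ij = (−1)^(i+j)·(3×3 minor ij) of I−A; the adjugate is their transpose:
adj(I−A) = Cᵀ =
  [ 0.431750   0.090875   0.063125   0.011000]
  [ 0.096125   0.436375   0.177875   0.043875]
  [ 0.115750   0.144875   0.476375   0.044375]
  [ 0.172250   0.299875   0.217250   0.501500]
det(I−A) = Σ_j (I−A)_1j·C_1j = (0.80)(0.431750) + (-0.15)(0.096125) + (-0.05)(0.115750) + (0.00)(0.172250) = 0.32519375
(I − A)⁻¹ = adj(I−A) / det(I−A) ≈
  [   1.3277     0.2794     0.1941     0.0338]
  [   0.2956     1.3419     0.5470     0.1349]
  [   0.3559     0.4455     1.4649     0.1365]
  [   0.5297     0.9221     0.6681     1.5422]
First solve x = (I − A)⁻¹ d = adj(I−A)·d / det(I−A); in particular x_4 = (0.172250·240 + 0.299875·240 + 0.217250·40 + 0.501500·110) / 0.32519375 = 177.165 / 0.32519375 ≈ 544.79829.
Intermediate flow from 4 to 4: z_44 = a_44 · x_4 = 0.30 × 177.165 / 0.32519375 = 53.1495 / 0.32519375 ≈ 163.439.

z_44 = 163.439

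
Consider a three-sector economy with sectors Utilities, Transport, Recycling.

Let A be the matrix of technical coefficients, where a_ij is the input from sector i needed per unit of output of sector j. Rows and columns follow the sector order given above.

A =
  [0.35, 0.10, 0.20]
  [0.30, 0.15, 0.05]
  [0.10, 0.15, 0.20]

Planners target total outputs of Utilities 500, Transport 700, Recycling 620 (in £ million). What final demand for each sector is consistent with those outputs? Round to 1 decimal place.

I − A =
  [   0.65    -0.10    -0.20]
  [  -0.30     0.85    -0.05]
  [  -0.10    -0.15     0.80]
d = (I − A) x:
  d_U = (+0.65)·500 + (-0.10)·700 + (-0.20)·620 = 131.0
  d_T = (-0.30)·500 + (+0.85)·700 + (-0.05)·620 = 414.0
  d_R = (-0.10)·500 + (-0.15)·700 + (+0.80)·620 = 341.0

d_U = 131.0, d_T = 414.0, d_R = 341.0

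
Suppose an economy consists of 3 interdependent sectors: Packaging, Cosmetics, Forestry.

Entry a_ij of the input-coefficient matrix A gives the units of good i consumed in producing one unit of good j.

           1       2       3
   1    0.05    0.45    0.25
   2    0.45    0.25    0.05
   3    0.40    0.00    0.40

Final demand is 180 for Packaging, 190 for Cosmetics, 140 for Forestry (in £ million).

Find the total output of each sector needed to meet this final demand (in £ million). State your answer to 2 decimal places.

I − A =
  [   0.95    -0.45    -0.25]
  [  -0.45     0.75    -0.05]
  [  -0.40     0.00     0.60]
Cofactors of I−A, C_ij = (−1)^(i+j)·(minor ij) (rows/columns in the sector order above):
  C_11 = (0.75)(0.60) − (-0.05)(0.00) = 0.4500
  C_12 = −[(-0.45)(0.60) − (-0.05)(-0.40)] = 0.2900
  C_13 = (-0.45)(0.00) − (0.75)(-0.40) = 0.3000
  C_21 = −[(-0.45)(0.60) − (-0.25)(0.00)] = 0.2700
  C_22 = (0.95)(0.60) − (-0.25)(-0.40) = 0.4700
  C_23 = −[(0.95)(0.00) − (-0.45)(-0.40)] = 0.1800
  C_31 = (-0.45)(-0.05) − (-0.25)(0.75) = 0.2100
  C_32 = −[(0.95)(-0.05) − (-0.25)(-0.45)] = 0.1600
  C_33 = (0.95)(0.75) − (-0.45)(-0.45) = 0.5100
det(I−A) = Σ_j (I−A)_1j·C_1j = (0.95)(0.4500) + (-0.45)(0.2900) + (-0.25)(0.3000) = 0.2220
adj(I−A) = Cᵀ =
  [ 0.4500   0.2700   0.2100]
  [ 0.2900   0.4700   0.1600]
  [ 0.3000   0.1800   0.5100]
(I − A)⁻¹ = adj(I−A) / det(I−A) ≈
  [   2.0270     1.2162     0.9459]
  [   1.3063     2.1171     0.7207]
  [   1.3514     0.8108     2.2973]
x = (I − A)⁻¹ d = adj(I−A)·d / det(I−A), with det(I−A) = 0.2220:
  x_1 = (0.4500·180 + 0.2700·190 + 0.2100·140) / 0.2220 = 161.70 / 0.2220 ≈ 728.38
  x_2 = (0.2900·180 + 0.4700·190 + 0.1600·140) / 0.2220 = 163.90 / 0.2220 ≈ 738.29
  x_3 = (0.3000·180 + 0.1800·190 + 0.5100·140) / 0.2220 = 159.60 / 0.2220 ≈ 718.92

x_1 = 728.38, x_2 = 738.29, x_3 = 718.92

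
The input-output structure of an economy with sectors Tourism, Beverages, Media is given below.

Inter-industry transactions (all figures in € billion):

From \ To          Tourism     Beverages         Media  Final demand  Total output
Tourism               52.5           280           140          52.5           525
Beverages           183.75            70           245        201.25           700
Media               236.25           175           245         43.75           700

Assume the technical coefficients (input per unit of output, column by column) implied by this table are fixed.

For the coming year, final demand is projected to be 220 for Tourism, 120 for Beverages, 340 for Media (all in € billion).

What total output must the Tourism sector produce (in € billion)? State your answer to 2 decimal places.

Technical coefficients a_ij = z_ij / X_j:
  a_TT = 52.5/525 = 0.10, a_BT = 183.75/525 = 0.35, a_MT = 236.25/525 = 0.45
  a_TB = 280/700 = 0.40, a_BB = 70/700 = 0.10, a_MB = 175/700 = 0.25
  a_TM = 140/700 = 0.20, a_BM = 245/700 = 0.35, a_MM = 245/700 = 0.35
I − A =
  [   0.90    -0.40    -0.20]
  [  -0.35     0.90    -0.35]
  [  -0.45    -0.25     0.65]
Cofactors of I−A, C_ij = (−1)^(i+j)·(minor ij) (rows/columns in the sector order above):
  C_11 = (0.90)(0.65) − (-0.35)(-0.25) = 0.4975
  C_12 = −[(-0.35)(0.65) − (-0.35)(-0.45)] = 0.3850
  C_13 = (-0.35)(-0.25) − (0.90)(-0.45) = 0.4925
  C_21 = −[(-0.40)(0.65) − (-0.20)(-0.25)] = 0.3100
  C_22 = (0.90)(0.65) − (-0.20)(-0.45) = 0.4950
  C_23 = −[(0.90)(-0.25) − (-0.40)(-0.45)] = 0.4050
  C_31 = (-0.40)(-0.35) − (-0.20)(0.90) = 0.3200
  C_32 = −[(0.90)(-0.35) − (-0.20)(-0.35)] = 0.3850
  C_33 = (0.90)(0.90) − (-0.40)(-0.35) = 0.6700
det(I−A) = Σ_j (I−A)_1j·C_1j = (0.90)(0.4975) + (-0.40)(0.3850) + (-0.20)(0.4925) = 0.19525
adj(I−A) = Cᵀ =
  [ 0.4975   0.3100   0.3200]
  [ 0.3850   0.4950   0.3850]
  [ 0.4925   0.4050   0.6700]
(I − A)⁻¹ = adj(I−A) / det(I−A) ≈
  [   2.5480     1.5877     1.6389]
  [   1.9718     2.5352     1.9718]
  [   2.5224     2.0743     3.4315]
x = (I − A)⁻¹ d = adj(I−A)·d / det(I−A), with det(I−A) = 0.19525:
  x_T = (0.4975·220 + 0.3100·120 + 0.3200·340) / 0.19525 = 255.45 / 0.19525 ≈ 1308.32
  x_B = (0.3850·220 + 0.4950·120 + 0.3850·340) / 0.19525 = 275.00 / 0.19525 ≈ 1408.45
  x_M = (0.4925·220 + 0.4050·120 + 0.6700·340) / 0.19525 = 384.75 / 0.19525 ≈ 1970.55

x_T = 1308.32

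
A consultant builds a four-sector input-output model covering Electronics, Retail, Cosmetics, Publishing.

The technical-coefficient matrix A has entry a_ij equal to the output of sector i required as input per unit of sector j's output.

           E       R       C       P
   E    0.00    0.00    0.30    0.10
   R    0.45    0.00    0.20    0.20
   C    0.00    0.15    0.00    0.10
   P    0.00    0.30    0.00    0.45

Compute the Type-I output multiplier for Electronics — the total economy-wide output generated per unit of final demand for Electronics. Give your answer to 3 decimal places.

I − A =
  [   1.00     0.00    -0.30    -0.10]
  [  -0.45     1.00    -0.20    -0.20]
  [   0.00    -0.15     1.00    -0.10]
  [   0.00    -0.30     0.00     0.55]
Compute the cofactors C_ij = (−1)^(i+j)·(3×3 minor ij) of I−A; the adjugate is their transpose:
adj(I−A) = Cᵀ =
  [ 0.467500   0.063750   0.153000   0.136000]
  [ 0.247500   0.550000   0.184250   0.278500]
  [ 0.050625   0.112500   0.476500   0.136750]
  [ 0.135000   0.300000   0.100500   0.949750]
det(I−A) = Σ_j (I−A)_1j·C_1j = (1.00)(0.467500) + (0.00)(0.247500) + (-0.30)(0.050625) + (-0.10)(0.135000) = 0.4388125
(I − A)⁻¹ = adj(I−A) / det(I−A) ≈
  [   1.0654     0.1453     0.3487     0.3099]
  [   0.5640     1.2534     0.4199     0.6347]
  [   0.1154     0.2564     1.0859     0.3116]
  [   0.3076     0.6837     0.2290     2.1644]
The output multiplier for sector j is the column-j sum of the Leontief inverse (I − A)⁻¹ = adj(I−A) / det(I−A).
Column E of adj(I−A): (0.467500, 0.247500, 0.050625, 0.135000); det(I−A) = 0.4388125.
m_E = (0.467500 + 0.247500 + 0.050625 + 0.135000) / 0.4388125 = 0.900625 / 0.4388125 ≈ 2.052.

m_E = 2.052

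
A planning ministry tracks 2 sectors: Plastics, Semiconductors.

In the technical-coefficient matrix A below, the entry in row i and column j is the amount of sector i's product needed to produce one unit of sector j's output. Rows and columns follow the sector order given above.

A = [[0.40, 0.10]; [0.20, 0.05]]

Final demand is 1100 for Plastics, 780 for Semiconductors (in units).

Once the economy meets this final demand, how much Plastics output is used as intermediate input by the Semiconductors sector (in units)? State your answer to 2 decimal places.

z_12 = 125.09

I − A =
  [   0.60    -0.10]
  [  -0.20     0.95]
det(I−A) = (0.60)(0.95) − (-0.10)(-0.20) = 0.5500
adj(I−A) = [[0.95, 0.10], [0.20, 0.60]]
(I − A)⁻¹ = adj(I−A) / det(I−A) ≈
  [   1.7273     0.1818]
  [   0.3636     1.0909]
First solve x = (I − A)⁻¹ d = adj(I−A)·d / det(I−A); in particular x_2 = (0.20·1100 + 0.60·780) / 0.5500 = 688.00 / 0.5500 ≈ 1250.9091.
Intermediate flow from 1 to 2: z_12 = a_12 · x_2 = 0.10 × 688.00 / 0.5500 = 68.80 / 0.5500 ≈ 125.09.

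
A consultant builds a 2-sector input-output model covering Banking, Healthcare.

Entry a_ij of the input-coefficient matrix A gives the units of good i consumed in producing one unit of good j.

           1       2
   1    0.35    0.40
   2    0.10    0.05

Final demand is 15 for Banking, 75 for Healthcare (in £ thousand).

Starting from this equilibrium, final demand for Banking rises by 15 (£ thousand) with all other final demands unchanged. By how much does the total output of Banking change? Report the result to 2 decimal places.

I − A =
  [   0.65    -0.40]
  [  -0.10     0.95]
det(I−A) = (0.65)(0.95) − (-0.40)(-0.10) = 0.5775
adj(I−A) = [[0.95, 0.40], [0.10, 0.65]]
(I − A)⁻¹ = adj(I−A) / det(I−A) ≈
  [   1.6450     0.6926]
  [   0.1732     1.1255]
Δx = (I − A)⁻¹ Δd with Δd having +15 in the Banking component and 0 elsewhere.
So Δx_1 = L_11 · (+15), where L_11 = adj(I−A)_11 / det(I−A) = 0.95 / 0.5775.
Δx_1 = 0.95 × (+15) / 0.5775 = 14.25 / 0.5775 ≈ 24.68.

Δx_1 = 24.68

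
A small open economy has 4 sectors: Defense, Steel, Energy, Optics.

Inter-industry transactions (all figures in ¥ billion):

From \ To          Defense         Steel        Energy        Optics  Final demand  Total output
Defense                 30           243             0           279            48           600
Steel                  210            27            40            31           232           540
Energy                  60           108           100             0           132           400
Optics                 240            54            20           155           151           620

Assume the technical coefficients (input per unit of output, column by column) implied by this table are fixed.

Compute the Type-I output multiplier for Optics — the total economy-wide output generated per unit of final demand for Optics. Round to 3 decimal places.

m_O = 4.434

Technical coefficients a_ij = z_ij / X_j:
  a_DD = 30/600 = 0.05, a_SD = 210/600 = 0.35, a_ED = 60/600 = 0.10, a_OD = 240/600 = 0.40
  a_DS = 243/540 = 0.45, a_SS = 27/540 = 0.05, a_ES = 108/540 = 0.20, a_OS = 54/540 = 0.10
  a_DE = 0/400 = 0.00, a_SE = 40/400 = 0.10, a_EE = 100/400 = 0.25, a_OE = 20/400 = 0.05
  a_DO = 279/620 = 0.45, a_SO = 31/620 = 0.05, a_EO = 0/620 = 0.00, a_OO = 155/620 = 0.25
I − A =
  [   0.95    -0.45     0.00    -0.45]
  [  -0.35     0.95    -0.10    -0.05]
  [  -0.10    -0.20     0.75     0.00]
  [  -0.40    -0.10    -0.05     0.75]
Compute the cofactors C_ij = (−1)^(i+j)·(3×3 minor ij) of I−A; the adjugate is their transpose:
adj(I−A) = Cᵀ =
  [ 0.515125   0.291375   0.060750   0.328500]
  [ 0.219625   0.397125   0.063500   0.158250]
  [ 0.127250   0.144750   0.358250   0.086000]
  [ 0.312500   0.218000   0.064750   0.535250]
det(I−A) = Σ_j (I−A)_1j·C_1j = (0.95)(0.515125) + (-0.45)(0.219625) + (0.00)(0.127250) + (-0.45)(0.312500) = 0.2499125
(I − A)⁻¹ = adj(I−A) / det(I−A) ≈
  [   2.0612     1.1659     0.2431     1.3145]
  [   0.8788     1.5891     0.2541     0.6332]
  [   0.5092     0.5792     1.4335     0.3441]
  [   1.2504     0.8723     0.2591     2.1417]
The output multiplier for sector j is the column-j sum of the Leontief inverse (I − A)⁻¹ = adj(I−A) / det(I−A).
Column O of adj(I−A): (0.328500, 0.158250, 0.086000, 0.535250); det(I−A) = 0.2499125.
m_O = (0.328500 + 0.158250 + 0.086000 + 0.535250) / 0.2499125 = 1.108 / 0.2499125 ≈ 4.434.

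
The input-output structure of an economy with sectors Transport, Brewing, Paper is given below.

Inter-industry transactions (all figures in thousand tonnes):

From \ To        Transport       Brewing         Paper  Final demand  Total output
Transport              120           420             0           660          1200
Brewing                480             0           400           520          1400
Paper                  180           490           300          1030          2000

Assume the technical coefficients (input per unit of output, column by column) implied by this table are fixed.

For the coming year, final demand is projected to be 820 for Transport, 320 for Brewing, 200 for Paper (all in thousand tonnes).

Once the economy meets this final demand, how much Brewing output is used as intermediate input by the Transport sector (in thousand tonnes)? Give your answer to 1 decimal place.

Technical coefficients a_ij = z_ij / X_j:
  a_TT = 120/1200 = 0.10, a_BT = 480/1200 = 0.40, a_PT = 180/1200 = 0.15
  a_TB = 420/1400 = 0.30, a_BB = 0/1400 = 0.00, a_PB = 490/1400 = 0.35
  a_TP = 0/2000 = 0.00, a_BP = 400/2000 = 0.20, a_PP = 300/2000 = 0.15
I − A =
  [   0.90    -0.30     0.00]
  [  -0.40     1.00    -0.20]
  [  -0.15    -0.35     0.85]
Cofactors of I−A, C_ij = (−1)^(i+j)·(minor ij) (rows/columns in the sector order above):
  C_11 = (1.00)(0.85) − (-0.20)(-0.35) = 0.7800
  C_12 = −[(-0.40)(0.85) − (-0.20)(-0.15)] = 0.3700
  C_13 = (-0.40)(-0.35) − (1.00)(-0.15) = 0.2900
  C_21 = −[(-0.30)(0.85) − (0.00)(-0.35)] = 0.2550
  C_22 = (0.90)(0.85) − (0.00)(-0.15) = 0.7650
  C_23 = −[(0.90)(-0.35) − (-0.30)(-0.15)] = 0.3600
  C_31 = (-0.30)(-0.20) − (0.00)(1.00) = 0.0600
  C_32 = −[(0.90)(-0.20) − (0.00)(-0.40)] = 0.1800
  C_33 = (0.90)(1.00) − (-0.30)(-0.40) = 0.7800
det(I−A) = Σ_j (I−A)_1j·C_1j = (0.90)(0.7800) + (-0.30)(0.3700) + (0.00)(0.2900) = 0.5910
adj(I−A) = Cᵀ =
  [ 0.7800   0.2550   0.0600]
  [ 0.3700   0.7650   0.1800]
  [ 0.2900   0.3600   0.7800]
(I − A)⁻¹ = adj(I−A) / det(I−A) ≈
  [   1.3198     0.4315     0.1015]
  [   0.6261     1.2944     0.3046]
  [   0.4907     0.6091     1.3198]
First solve x = (I − A)⁻¹ d = adj(I−A)·d / det(I−A); in particular x_T = (0.7800·820 + 0.2550·320 + 0.0600·200) / 0.5910 = 733.20 / 0.5910 ≈ 1240.609.
Intermediate flow from B to T: z_BT = a_BT · x_T = 0.40 × 733.20 / 0.5910 = 293.28 / 0.5910 ≈ 496.2.

z_BT = 496.2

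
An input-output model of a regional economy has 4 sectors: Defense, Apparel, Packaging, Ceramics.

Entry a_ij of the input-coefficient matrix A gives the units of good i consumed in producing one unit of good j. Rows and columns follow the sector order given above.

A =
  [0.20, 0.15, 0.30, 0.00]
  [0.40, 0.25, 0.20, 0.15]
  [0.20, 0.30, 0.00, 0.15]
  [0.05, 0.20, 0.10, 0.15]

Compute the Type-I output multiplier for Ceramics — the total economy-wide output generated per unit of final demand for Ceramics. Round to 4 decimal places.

m_4 = 2.5312

I − A =
  [   0.80    -0.15    -0.30     0.00]
  [  -0.40     0.75    -0.20    -0.15]
  [  -0.20    -0.30     1.00    -0.15]
  [  -0.05    -0.20    -0.10     0.85]
Compute the cofactors C_ij = (−1)^(i+j)·(3×3 minor ij) of I−A; the adjugate is their transpose:
adj(I−A) = Cᵀ =
  [ 0.534750   0.210750   0.210000   0.074250]
  [ 0.380000   0.614750   0.252250   0.153000]
  [ 0.243375   0.254625   0.433875   0.121500]
  [ 0.149500   0.187000   0.122750   0.405000]
det(I−A) = Σ_j (I−A)_1j·C_1j = (0.80)(0.534750) + (-0.15)(0.380000) + (-0.30)(0.243375) + (0.00)(0.149500) = 0.2977875
(I − A)⁻¹ = adj(I−A) / det(I−A) ≈
  [   1.79574     0.70772     0.70520     0.24934]
  [   1.27608     2.06439     0.84708     0.51379]
  [   0.81728     0.85506     1.45700     0.40801]
  [   0.50204     0.62796     0.41221     1.36003]
The output multiplier for sector j is the column-j sum of the Leontief inverse (I − A)⁻¹ = adj(I−A) / det(I−A).
Column 4 of adj(I−A): (0.074250, 0.153000, 0.121500, 0.405000); det(I−A) = 0.2977875.
m_4 = (0.074250 + 0.153000 + 0.121500 + 0.405000) / 0.2977875 = 0.75375 / 0.2977875 ≈ 2.5312.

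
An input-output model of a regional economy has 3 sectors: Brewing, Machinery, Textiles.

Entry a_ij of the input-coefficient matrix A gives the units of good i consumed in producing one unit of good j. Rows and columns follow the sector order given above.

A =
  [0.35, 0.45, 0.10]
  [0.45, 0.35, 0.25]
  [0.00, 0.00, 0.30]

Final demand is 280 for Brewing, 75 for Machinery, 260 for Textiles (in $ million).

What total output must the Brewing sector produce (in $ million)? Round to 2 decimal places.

x_B = 1280.36

I − A =
  [   0.65    -0.45    -0.10]
  [  -0.45     0.65    -0.25]
  [   0.00     0.00     0.70]
Cofactors of I−A, C_ij = (−1)^(i+j)·(minor ij) (rows/columns in the sector order above):
  C_11 = (0.65)(0.70) − (-0.25)(0.00) = 0.4550
  C_12 = −[(-0.45)(0.70) − (-0.25)(0.00)] = 0.3150
  C_13 = (-0.45)(0.00) − (0.65)(0.00) = 0.0000
  C_21 = −[(-0.45)(0.70) − (-0.10)(0.00)] = 0.3150
  C_22 = (0.65)(0.70) − (-0.10)(0.00) = 0.4550
  C_23 = −[(0.65)(0.00) − (-0.45)(0.00)] = 0.0000
  C_31 = (-0.45)(-0.25) − (-0.10)(0.65) = 0.1775
  C_32 = −[(0.65)(-0.25) − (-0.10)(-0.45)] = 0.2075
  C_33 = (0.65)(0.65) − (-0.45)(-0.45) = 0.2200
det(I−A) = Σ_j (I−A)_1j·C_1j = (0.65)(0.4550) + (-0.45)(0.3150) + (-0.10)(0.0000) = 0.1540
adj(I−A) = Cᵀ =
  [ 0.4550   0.3150   0.1775]
  [ 0.3150   0.4550   0.2075]
  [ 0.0000   0.0000   0.2200]
(I − A)⁻¹ = adj(I−A) / det(I−A) ≈
  [   2.9545     2.0455     1.1526]
  [   2.0455     2.9545     1.3474]
  [   0.0000     0.0000     1.4286]
x = (I − A)⁻¹ d = adj(I−A)·d / det(I−A), with det(I−A) = 0.1540:
  x_B = (0.4550·280 + 0.3150·75 + 0.1775·260) / 0.1540 = 197.175 / 0.1540 ≈ 1280.36
  x_M = (0.3150·280 + 0.4550·75 + 0.2075·260) / 0.1540 = 176.275 / 0.1540 ≈ 1144.64
  x_T = (0.0000·280 + 0.0000·75 + 0.2200·260) / 0.1540 = 57.20 / 0.1540 ≈ 371.43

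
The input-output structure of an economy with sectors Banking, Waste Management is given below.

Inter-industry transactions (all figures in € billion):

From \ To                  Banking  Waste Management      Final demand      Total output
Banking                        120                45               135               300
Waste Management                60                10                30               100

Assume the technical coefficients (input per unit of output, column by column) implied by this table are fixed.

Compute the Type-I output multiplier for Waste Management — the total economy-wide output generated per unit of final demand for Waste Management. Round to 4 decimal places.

m_W = 2.3333

Technical coefficients a_ij = z_ij / X_j:
  a_BB = 120/300 = 0.40, a_WB = 60/300 = 0.20
  a_BW = 45/100 = 0.45, a_WW = 10/100 = 0.10
I − A =
  [   0.60    -0.45]
  [  -0.20     0.90]
det(I−A) = (0.60)(0.90) − (-0.45)(-0.20) = 0.4500
adj(I−A) = [[0.90, 0.45], [0.20, 0.60]]
(I − A)⁻¹ = adj(I−A) / det(I−A) ≈
  [   2.00000     1.00000]
  [   0.44444     1.33333]
The output multiplier for sector j is the column-j sum of the Leontief inverse (I − A)⁻¹ = adj(I−A) / det(I−A).
Column W of adj(I−A): (0.45, 0.60); det(I−A) = 0.4500.
m_W = (0.45 + 0.60) / 0.4500 = 1.05 / 0.4500 ≈ 2.3333.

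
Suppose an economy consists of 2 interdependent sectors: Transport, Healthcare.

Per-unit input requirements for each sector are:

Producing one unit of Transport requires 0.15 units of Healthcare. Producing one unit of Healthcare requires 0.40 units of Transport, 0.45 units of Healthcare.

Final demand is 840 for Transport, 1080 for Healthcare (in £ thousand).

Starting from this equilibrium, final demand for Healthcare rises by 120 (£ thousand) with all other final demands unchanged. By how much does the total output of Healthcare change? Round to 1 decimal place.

Δx_H = 244.9

I − A =
  [   1.00    -0.40]
  [  -0.15     0.55]
det(I−A) = (1.00)(0.55) − (-0.40)(-0.15) = 0.4900
adj(I−A) = [[0.55, 0.40], [0.15, 1.00]]
(I − A)⁻¹ = adj(I−A) / det(I−A) ≈
  [   1.1224     0.8163]
  [   0.3061     2.0408]
Δx = (I − A)⁻¹ Δd with Δd having +120 in the Healthcare component and 0 elsewhere.
So Δx_H = L_HH · (+120), where L_HH = adj(I−A)_HH / det(I−A) = 1.00 / 0.4900.
Δx_H = 1.00 × (+120) / 0.4900 = 120.00 / 0.4900 ≈ 244.9.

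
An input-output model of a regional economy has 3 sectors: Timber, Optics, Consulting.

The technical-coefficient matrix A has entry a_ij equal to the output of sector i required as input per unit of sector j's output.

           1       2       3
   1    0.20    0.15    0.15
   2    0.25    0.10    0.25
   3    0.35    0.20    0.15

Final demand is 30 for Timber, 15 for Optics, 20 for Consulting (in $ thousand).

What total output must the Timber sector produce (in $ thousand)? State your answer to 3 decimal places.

x_1 = 57.729

I − A =
  [   0.80    -0.15    -0.15]
  [  -0.25     0.90    -0.25]
  [  -0.35    -0.20     0.85]
Cofactors of I−A, C_ij = (−1)^(i+j)·(minor ij) (rows/columns in the sector order above):
  C_11 = (0.90)(0.85) − (-0.25)(-0.20) = 0.7150
  C_12 = −[(-0.25)(0.85) − (-0.25)(-0.35)] = 0.3000
  C_13 = (-0.25)(-0.20) − (0.90)(-0.35) = 0.3650
  C_21 = −[(-0.15)(0.85) − (-0.15)(-0.20)] = 0.1575
  C_22 = (0.80)(0.85) − (-0.15)(-0.35) = 0.6275
  C_23 = −[(0.80)(-0.20) − (-0.15)(-0.35)] = 0.2125
  C_31 = (-0.15)(-0.25) − (-0.15)(0.90) = 0.1725
  C_32 = −[(0.80)(-0.25) − (-0.15)(-0.25)] = 0.2375
  C_33 = (0.80)(0.90) − (-0.15)(-0.25) = 0.6825
det(I−A) = Σ_j (I−A)_1j·C_1j = (0.80)(0.7150) + (-0.15)(0.3000) + (-0.15)(0.3650) = 0.47225
adj(I−A) = Cᵀ =
  [ 0.7150   0.1575   0.1725]
  [ 0.3000   0.6275   0.2375]
  [ 0.3650   0.2125   0.6825]
(I − A)⁻¹ = adj(I−A) / det(I−A) ≈
  [   1.5140     0.3335     0.3653]
  [   0.6353     1.3287     0.5029]
  [   0.7729     0.4500     1.4452]
x = (I − A)⁻¹ d = adj(I−A)·d / det(I−A), with det(I−A) = 0.47225:
  x_1 = (0.7150·30 + 0.1575·15 + 0.1725·20) / 0.47225 = 27.2625 / 0.47225 ≈ 57.729
  x_2 = (0.3000·30 + 0.6275·15 + 0.2375·20) / 0.47225 = 23.1625 / 0.47225 ≈ 49.047
  x_3 = (0.3650·30 + 0.2125·15 + 0.6825·20) / 0.47225 = 27.7875 / 0.47225 ≈ 58.841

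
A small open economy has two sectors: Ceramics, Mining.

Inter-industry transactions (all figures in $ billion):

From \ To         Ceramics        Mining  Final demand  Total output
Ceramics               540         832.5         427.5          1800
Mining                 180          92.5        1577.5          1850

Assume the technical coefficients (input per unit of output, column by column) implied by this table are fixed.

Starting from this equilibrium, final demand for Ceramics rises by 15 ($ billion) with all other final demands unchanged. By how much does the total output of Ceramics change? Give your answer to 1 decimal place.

Δx_C = 23.0

Technical coefficients a_ij = z_ij / X_j:
  a_CC = 540/1800 = 0.30, a_MC = 180/1800 = 0.10
  a_CM = 832.5/1850 = 0.45, a_MM = 92.5/1850 = 0.05
I − A =
  [   0.70    -0.45]
  [  -0.10     0.95]
det(I−A) = (0.70)(0.95) − (-0.45)(-0.10) = 0.6200
adj(I−A) = [[0.95, 0.45], [0.10, 0.70]]
(I − A)⁻¹ = adj(I−A) / det(I−A) ≈
  [   1.5323     0.7258]
  [   0.1613     1.1290]
Δx = (I − A)⁻¹ Δd with Δd having +15 in the Ceramics component and 0 elsewhere.
So Δx_C = L_CC · (+15), where L_CC = adj(I−A)_CC / det(I−A) = 0.95 / 0.6200.
Δx_C = 0.95 × (+15) / 0.6200 = 14.25 / 0.6200 ≈ 23.0.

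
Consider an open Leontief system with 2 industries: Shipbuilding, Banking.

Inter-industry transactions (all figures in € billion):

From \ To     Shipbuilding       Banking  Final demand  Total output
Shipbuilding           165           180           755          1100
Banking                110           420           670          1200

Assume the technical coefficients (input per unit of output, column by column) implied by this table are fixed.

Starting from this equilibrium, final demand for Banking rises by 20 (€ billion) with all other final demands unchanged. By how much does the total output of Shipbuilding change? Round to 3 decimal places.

Technical coefficients a_ij = z_ij / X_j:
  a_SS = 165/1100 = 0.15, a_BS = 110/1100 = 0.10
  a_SB = 180/1200 = 0.15, a_BB = 420/1200 = 0.35
I − A =
  [   0.85    -0.15]
  [  -0.10     0.65]
det(I−A) = (0.85)(0.65) − (-0.15)(-0.10) = 0.5375
adj(I−A) = [[0.65, 0.15], [0.10, 0.85]]
(I − A)⁻¹ = adj(I−A) / det(I−A) ≈
  [   1.2093     0.2791]
  [   0.1860     1.5814]
Δx = (I − A)⁻¹ Δd with Δd having +20 in the Banking component and 0 elsewhere.
So Δx_S = L_SB · (+20), where L_SB = adj(I−A)_SB / det(I−A) = 0.15 / 0.5375.
Δx_S = 0.15 × (+20) / 0.5375 = 3.00 / 0.5375 ≈ 5.581.

Δx_S = 5.581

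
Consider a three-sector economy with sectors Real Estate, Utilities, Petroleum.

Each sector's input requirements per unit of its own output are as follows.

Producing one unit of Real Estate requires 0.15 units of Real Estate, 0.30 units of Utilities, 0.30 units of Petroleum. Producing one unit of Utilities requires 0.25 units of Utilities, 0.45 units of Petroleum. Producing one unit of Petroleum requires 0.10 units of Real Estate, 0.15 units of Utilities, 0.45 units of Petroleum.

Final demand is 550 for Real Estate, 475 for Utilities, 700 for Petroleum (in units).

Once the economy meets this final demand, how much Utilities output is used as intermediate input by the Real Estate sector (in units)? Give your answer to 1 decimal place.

I − A =
  [   0.85     0.00    -0.10]
  [  -0.30     0.75    -0.15]
  [  -0.30    -0.45     0.55]
Cofactors of I−A, C_ij = (−1)^(i+j)·(minor ij) (rows/columns in the sector order above):
  C_11 = (0.75)(0.55) − (-0.15)(-0.45) = 0.3450
  C_12 = −[(-0.30)(0.55) − (-0.15)(-0.30)] = 0.2100
  C_13 = (-0.30)(-0.45) − (0.75)(-0.30) = 0.3600
  C_21 = −[(0.00)(0.55) − (-0.10)(-0.45)] = 0.0450
  C_22 = (0.85)(0.55) − (-0.10)(-0.30) = 0.4375
  C_23 = −[(0.85)(-0.45) − (0.00)(-0.30)] = 0.3825
  C_31 = (0.00)(-0.15) − (-0.10)(0.75) = 0.0750
  C_32 = −[(0.85)(-0.15) − (-0.10)(-0.30)] = 0.1575
  C_33 = (0.85)(0.75) − (0.00)(-0.30) = 0.6375
det(I−A) = Σ_j (I−A)_1j·C_1j = (0.85)(0.3450) + (0.00)(0.2100) + (-0.10)(0.3600) = 0.25725
adj(I−A) = Cᵀ =
  [ 0.3450   0.0450   0.0750]
  [ 0.2100   0.4375   0.1575]
  [ 0.3600   0.3825   0.6375]
(I − A)⁻¹ = adj(I−A) / det(I−A) ≈
  [   1.3411     0.1749     0.2915]
  [   0.8163     1.7007     0.6122]
  [   1.3994     1.4869     2.4781]
First solve x = (I − A)⁻¹ d = adj(I−A)·d / det(I−A); in particular x_R = (0.3450·550 + 0.0450·475 + 0.0750·700) / 0.25725 = 263.625 / 0.25725 ≈ 1024.781.
Intermediate flow from U to R: z_UR = a_UR · x_R = 0.30 × 263.625 / 0.25725 = 79.0875 / 0.25725 ≈ 307.4.

z_UR = 307.4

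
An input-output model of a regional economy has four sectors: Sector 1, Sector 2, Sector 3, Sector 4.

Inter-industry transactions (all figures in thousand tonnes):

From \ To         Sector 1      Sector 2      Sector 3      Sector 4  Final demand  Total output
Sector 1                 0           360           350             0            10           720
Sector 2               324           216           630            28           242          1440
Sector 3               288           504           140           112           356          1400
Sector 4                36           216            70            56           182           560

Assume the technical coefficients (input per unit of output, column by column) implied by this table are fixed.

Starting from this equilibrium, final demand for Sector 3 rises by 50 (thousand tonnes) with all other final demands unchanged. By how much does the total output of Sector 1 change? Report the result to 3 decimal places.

Δx_1 = 54.382

Technical coefficients a_ij = z_ij / X_j:
  a_11 = 0/720 = 0.00, a_21 = 324/720 = 0.45, a_31 = 288/720 = 0.40, a_41 = 36/720 = 0.05
  a_12 = 360/1440 = 0.25, a_22 = 216/1440 = 0.15, a_32 = 504/1440 = 0.35, a_42 = 216/1440 = 0.15
  a_13 = 350/1400 = 0.25, a_23 = 630/1400 = 0.45, a_33 = 140/1400 = 0.10, a_43 = 70/1400 = 0.05
  a_14 = 0/560 = 0.00, a_24 = 28/560 = 0.05, a_34 = 112/560 = 0.20, a_44 = 56/560 = 0.10
I − A =
  [   1.00    -0.25    -0.25     0.00]
  [  -0.45     0.85    -0.45    -0.05]
  [  -0.40    -0.35     0.90    -0.20]
  [  -0.05    -0.15    -0.05     0.90]
Compute the cofactors C_ij = (−1)^(i+j)·(3×3 minor ij) of I−A; the adjugate is their transpose:
adj(I−A) = Cᵀ =
  [ 0.517125   0.286250   0.291250   0.080625]
  [ 0.529750   0.707500   0.509375   0.152500]
  [ 0.467625   0.437500   0.655625   0.170000]
  [ 0.143000   0.158125   0.137500   0.336875]
det(I−A) = Σ_j (I−A)_1j·C_1j = (1.00)(0.517125) + (-0.25)(0.529750) + (-0.25)(0.467625) + (0.00)(0.143000) = 0.26778125
(I − A)⁻¹ = adj(I−A) / det(I−A) ≈
  [   1.9311     1.0690     1.0876     0.3011]
  [   1.9783     2.6421     1.9022     0.5695]
  [   1.7463     1.6338     2.4484     0.6348]
  [   0.5340     0.5905     0.5135     1.2580]
Δx = (I − A)⁻¹ Δd with Δd having +50 in the Sector 3 component and 0 elsewhere.
So Δx_1 = L_13 · (+50), where L_13 = adj(I−A)_13 / det(I−A) = 0.291250 / 0.26778125.
Δx_1 = 0.291250 × (+50) / 0.26778125 = 14.5625 / 0.26778125 ≈ 54.382.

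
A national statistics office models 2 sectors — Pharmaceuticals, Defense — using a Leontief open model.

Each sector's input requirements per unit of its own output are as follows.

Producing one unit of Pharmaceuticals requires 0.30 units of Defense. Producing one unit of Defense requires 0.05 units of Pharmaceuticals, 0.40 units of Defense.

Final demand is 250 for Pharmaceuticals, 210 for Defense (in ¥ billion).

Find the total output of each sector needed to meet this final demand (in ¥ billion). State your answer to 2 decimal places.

I − A =
  [   1.00    -0.05]
  [  -0.30     0.60]
det(I−A) = (1.00)(0.60) − (-0.05)(-0.30) = 0.5850
adj(I−A) = [[0.60, 0.05], [0.30, 1.00]]
(I − A)⁻¹ = adj(I−A) / det(I−A) ≈
  [   1.0256     0.0855]
  [   0.5128     1.7094]
x = (I − A)⁻¹ d = adj(I−A)·d / det(I−A), with det(I−A) = 0.5850:
  x_P = (0.60·250 + 0.05·210) / 0.5850 = 160.50 / 0.5850 ≈ 274.36
  x_D = (0.30·250 + 1.00·210) / 0.5850 = 285.00 / 0.5850 ≈ 487.18

x_P = 274.36, x_D = 487.18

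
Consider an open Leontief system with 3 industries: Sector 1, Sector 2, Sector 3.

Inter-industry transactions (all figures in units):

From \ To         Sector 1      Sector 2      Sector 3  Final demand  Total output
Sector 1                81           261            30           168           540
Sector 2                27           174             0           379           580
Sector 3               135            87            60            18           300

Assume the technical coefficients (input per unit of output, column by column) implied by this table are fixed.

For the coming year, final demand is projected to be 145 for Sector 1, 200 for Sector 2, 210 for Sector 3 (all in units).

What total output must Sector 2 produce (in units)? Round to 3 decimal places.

Technical coefficients a_ij = z_ij / X_j:
  a_11 = 81/540 = 0.15, a_21 = 27/540 = 0.05, a_31 = 135/540 = 0.25
  a_12 = 261/580 = 0.45, a_22 = 174/580 = 0.30, a_32 = 87/580 = 0.15
  a_13 = 30/300 = 0.10, a_23 = 0/300 = 0.00, a_33 = 60/300 = 0.20
I − A =
  [   0.85    -0.45    -0.10]
  [  -0.05     0.70     0.00]
  [  -0.25    -0.15     0.80]
Cofactors of I−A, C_ij = (−1)^(i+j)·(minor ij) (rows/columns in the sector order above):
  C_11 = (0.70)(0.80) − (0.00)(-0.15) = 0.5600
  C_12 = −[(-0.05)(0.80) − (0.00)(-0.25)] = 0.0400
  C_13 = (-0.05)(-0.15) − (0.70)(-0.25) = 0.1825
  C_21 = −[(-0.45)(0.80) − (-0.10)(-0.15)] = 0.3750
  C_22 = (0.85)(0.80) − (-0.10)(-0.25) = 0.6550
  C_23 = −[(0.85)(-0.15) − (-0.45)(-0.25)] = 0.2400
  C_31 = (-0.45)(0.00) − (-0.10)(0.70) = 0.0700
  C_32 = −[(0.85)(0.00) − (-0.10)(-0.05)] = 0.0050
  C_33 = (0.85)(0.70) − (-0.45)(-0.05) = 0.5725
det(I−A) = Σ_j (I−A)_1j·C_1j = (0.85)(0.5600) + (-0.45)(0.0400) + (-0.10)(0.1825) = 0.43975
adj(I−A) = Cᵀ =
  [ 0.5600   0.3750   0.0700]
  [ 0.0400   0.6550   0.0050]
  [ 0.1825   0.2400   0.5725]
(I − A)⁻¹ = adj(I−A) / det(I−A) ≈
  [   1.2735     0.8528     0.1592]
  [   0.0910     1.4895     0.0114]
  [   0.4150     0.5458     1.3019]
x = (I − A)⁻¹ d = adj(I−A)·d / det(I−A), with det(I−A) = 0.43975:
  x_1 = (0.5600·145 + 0.3750·200 + 0.0700·210) / 0.43975 = 170.90 / 0.43975 ≈ 388.630
  x_2 = (0.0400·145 + 0.6550·200 + 0.0050·210) / 0.43975 = 137.85 / 0.43975 ≈ 313.474
  x_3 = (0.1825·145 + 0.2400·200 + 0.5725·210) / 0.43975 = 194.6875 / 0.43975 ≈ 442.723

x_2 = 313.474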